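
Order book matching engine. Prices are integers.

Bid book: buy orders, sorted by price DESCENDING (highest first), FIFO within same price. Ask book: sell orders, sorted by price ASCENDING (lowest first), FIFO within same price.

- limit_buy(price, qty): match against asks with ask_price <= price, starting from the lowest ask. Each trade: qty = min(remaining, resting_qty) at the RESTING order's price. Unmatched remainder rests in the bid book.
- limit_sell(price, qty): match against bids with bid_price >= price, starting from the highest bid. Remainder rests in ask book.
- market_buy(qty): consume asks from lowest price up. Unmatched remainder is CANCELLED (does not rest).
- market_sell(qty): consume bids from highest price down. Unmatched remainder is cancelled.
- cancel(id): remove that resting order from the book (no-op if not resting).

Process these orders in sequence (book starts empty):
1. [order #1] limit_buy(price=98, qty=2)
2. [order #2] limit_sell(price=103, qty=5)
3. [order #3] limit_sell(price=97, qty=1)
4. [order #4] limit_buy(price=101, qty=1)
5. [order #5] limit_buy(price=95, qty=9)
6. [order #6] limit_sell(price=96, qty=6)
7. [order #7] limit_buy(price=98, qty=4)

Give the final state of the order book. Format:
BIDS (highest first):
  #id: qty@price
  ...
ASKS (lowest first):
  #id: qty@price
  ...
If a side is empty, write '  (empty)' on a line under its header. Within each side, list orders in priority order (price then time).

Answer: BIDS (highest first):
  #5: 9@95
ASKS (lowest first):
  #2: 5@103

Derivation:
After op 1 [order #1] limit_buy(price=98, qty=2): fills=none; bids=[#1:2@98] asks=[-]
After op 2 [order #2] limit_sell(price=103, qty=5): fills=none; bids=[#1:2@98] asks=[#2:5@103]
After op 3 [order #3] limit_sell(price=97, qty=1): fills=#1x#3:1@98; bids=[#1:1@98] asks=[#2:5@103]
After op 4 [order #4] limit_buy(price=101, qty=1): fills=none; bids=[#4:1@101 #1:1@98] asks=[#2:5@103]
After op 5 [order #5] limit_buy(price=95, qty=9): fills=none; bids=[#4:1@101 #1:1@98 #5:9@95] asks=[#2:5@103]
After op 6 [order #6] limit_sell(price=96, qty=6): fills=#4x#6:1@101 #1x#6:1@98; bids=[#5:9@95] asks=[#6:4@96 #2:5@103]
After op 7 [order #7] limit_buy(price=98, qty=4): fills=#7x#6:4@96; bids=[#5:9@95] asks=[#2:5@103]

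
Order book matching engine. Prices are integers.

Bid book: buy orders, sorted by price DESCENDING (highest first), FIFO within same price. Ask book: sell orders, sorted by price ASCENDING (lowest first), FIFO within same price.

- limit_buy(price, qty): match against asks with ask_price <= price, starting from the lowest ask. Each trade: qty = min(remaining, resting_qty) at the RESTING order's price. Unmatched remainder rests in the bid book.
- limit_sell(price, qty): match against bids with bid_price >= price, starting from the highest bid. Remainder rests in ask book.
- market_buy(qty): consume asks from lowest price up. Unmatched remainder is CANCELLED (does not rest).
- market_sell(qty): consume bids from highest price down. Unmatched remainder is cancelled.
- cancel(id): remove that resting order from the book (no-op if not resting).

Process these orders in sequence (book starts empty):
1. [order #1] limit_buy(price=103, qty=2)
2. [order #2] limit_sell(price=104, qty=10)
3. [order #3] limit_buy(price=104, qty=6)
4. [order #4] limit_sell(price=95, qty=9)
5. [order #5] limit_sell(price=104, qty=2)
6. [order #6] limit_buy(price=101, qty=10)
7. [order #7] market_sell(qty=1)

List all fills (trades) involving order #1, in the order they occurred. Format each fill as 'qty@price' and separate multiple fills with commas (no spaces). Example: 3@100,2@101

Answer: 2@103

Derivation:
After op 1 [order #1] limit_buy(price=103, qty=2): fills=none; bids=[#1:2@103] asks=[-]
After op 2 [order #2] limit_sell(price=104, qty=10): fills=none; bids=[#1:2@103] asks=[#2:10@104]
After op 3 [order #3] limit_buy(price=104, qty=6): fills=#3x#2:6@104; bids=[#1:2@103] asks=[#2:4@104]
After op 4 [order #4] limit_sell(price=95, qty=9): fills=#1x#4:2@103; bids=[-] asks=[#4:7@95 #2:4@104]
After op 5 [order #5] limit_sell(price=104, qty=2): fills=none; bids=[-] asks=[#4:7@95 #2:4@104 #5:2@104]
After op 6 [order #6] limit_buy(price=101, qty=10): fills=#6x#4:7@95; bids=[#6:3@101] asks=[#2:4@104 #5:2@104]
After op 7 [order #7] market_sell(qty=1): fills=#6x#7:1@101; bids=[#6:2@101] asks=[#2:4@104 #5:2@104]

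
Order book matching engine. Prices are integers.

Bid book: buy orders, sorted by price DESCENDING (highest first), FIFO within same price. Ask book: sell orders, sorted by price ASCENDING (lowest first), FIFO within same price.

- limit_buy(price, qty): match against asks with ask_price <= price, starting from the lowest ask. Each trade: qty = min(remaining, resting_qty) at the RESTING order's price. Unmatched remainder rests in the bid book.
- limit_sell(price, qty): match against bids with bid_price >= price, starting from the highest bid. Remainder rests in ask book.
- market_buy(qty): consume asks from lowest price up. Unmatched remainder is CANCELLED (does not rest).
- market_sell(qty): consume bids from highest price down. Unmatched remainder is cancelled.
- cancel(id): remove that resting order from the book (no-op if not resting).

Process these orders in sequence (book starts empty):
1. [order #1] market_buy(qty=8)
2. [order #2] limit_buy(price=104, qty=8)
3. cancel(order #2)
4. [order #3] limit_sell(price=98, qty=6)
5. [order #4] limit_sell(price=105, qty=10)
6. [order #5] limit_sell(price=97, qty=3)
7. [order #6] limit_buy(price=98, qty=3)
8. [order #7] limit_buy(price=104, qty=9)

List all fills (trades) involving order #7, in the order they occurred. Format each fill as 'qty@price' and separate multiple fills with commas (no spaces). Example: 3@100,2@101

Answer: 6@98

Derivation:
After op 1 [order #1] market_buy(qty=8): fills=none; bids=[-] asks=[-]
After op 2 [order #2] limit_buy(price=104, qty=8): fills=none; bids=[#2:8@104] asks=[-]
After op 3 cancel(order #2): fills=none; bids=[-] asks=[-]
After op 4 [order #3] limit_sell(price=98, qty=6): fills=none; bids=[-] asks=[#3:6@98]
After op 5 [order #4] limit_sell(price=105, qty=10): fills=none; bids=[-] asks=[#3:6@98 #4:10@105]
After op 6 [order #5] limit_sell(price=97, qty=3): fills=none; bids=[-] asks=[#5:3@97 #3:6@98 #4:10@105]
After op 7 [order #6] limit_buy(price=98, qty=3): fills=#6x#5:3@97; bids=[-] asks=[#3:6@98 #4:10@105]
After op 8 [order #7] limit_buy(price=104, qty=9): fills=#7x#3:6@98; bids=[#7:3@104] asks=[#4:10@105]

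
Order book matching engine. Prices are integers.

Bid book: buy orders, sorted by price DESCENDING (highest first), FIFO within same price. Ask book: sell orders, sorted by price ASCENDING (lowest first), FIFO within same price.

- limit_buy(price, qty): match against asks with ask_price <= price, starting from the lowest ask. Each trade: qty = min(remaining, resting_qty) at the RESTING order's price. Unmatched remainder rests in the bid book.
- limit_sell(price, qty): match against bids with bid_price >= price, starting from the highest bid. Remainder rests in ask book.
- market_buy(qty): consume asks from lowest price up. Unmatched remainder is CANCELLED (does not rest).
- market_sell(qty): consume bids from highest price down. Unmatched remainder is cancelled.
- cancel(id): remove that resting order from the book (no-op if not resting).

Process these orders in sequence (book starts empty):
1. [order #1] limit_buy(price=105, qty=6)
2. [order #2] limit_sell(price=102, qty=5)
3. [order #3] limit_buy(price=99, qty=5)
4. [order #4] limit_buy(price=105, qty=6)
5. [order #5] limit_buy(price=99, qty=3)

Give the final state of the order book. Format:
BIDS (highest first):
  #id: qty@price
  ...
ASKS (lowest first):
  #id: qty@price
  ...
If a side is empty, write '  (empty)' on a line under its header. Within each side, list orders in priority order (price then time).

Answer: BIDS (highest first):
  #1: 1@105
  #4: 6@105
  #3: 5@99
  #5: 3@99
ASKS (lowest first):
  (empty)

Derivation:
After op 1 [order #1] limit_buy(price=105, qty=6): fills=none; bids=[#1:6@105] asks=[-]
After op 2 [order #2] limit_sell(price=102, qty=5): fills=#1x#2:5@105; bids=[#1:1@105] asks=[-]
After op 3 [order #3] limit_buy(price=99, qty=5): fills=none; bids=[#1:1@105 #3:5@99] asks=[-]
After op 4 [order #4] limit_buy(price=105, qty=6): fills=none; bids=[#1:1@105 #4:6@105 #3:5@99] asks=[-]
After op 5 [order #5] limit_buy(price=99, qty=3): fills=none; bids=[#1:1@105 #4:6@105 #3:5@99 #5:3@99] asks=[-]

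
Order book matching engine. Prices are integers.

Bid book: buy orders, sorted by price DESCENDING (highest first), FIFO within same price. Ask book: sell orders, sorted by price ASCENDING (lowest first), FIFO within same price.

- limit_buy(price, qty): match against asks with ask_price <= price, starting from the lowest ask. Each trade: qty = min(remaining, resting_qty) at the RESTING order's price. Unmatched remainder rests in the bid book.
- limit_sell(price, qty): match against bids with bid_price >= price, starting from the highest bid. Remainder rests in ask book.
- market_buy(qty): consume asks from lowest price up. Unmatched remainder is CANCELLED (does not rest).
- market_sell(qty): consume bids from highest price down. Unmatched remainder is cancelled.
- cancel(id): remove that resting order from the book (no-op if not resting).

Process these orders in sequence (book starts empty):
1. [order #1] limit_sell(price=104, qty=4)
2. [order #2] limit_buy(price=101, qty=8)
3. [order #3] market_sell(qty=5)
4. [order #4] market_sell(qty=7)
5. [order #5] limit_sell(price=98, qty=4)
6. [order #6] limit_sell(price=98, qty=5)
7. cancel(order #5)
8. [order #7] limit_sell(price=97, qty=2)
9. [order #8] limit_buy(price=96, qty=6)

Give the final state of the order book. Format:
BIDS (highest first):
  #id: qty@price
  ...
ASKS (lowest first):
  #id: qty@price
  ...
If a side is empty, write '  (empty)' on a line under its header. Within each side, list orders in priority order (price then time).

After op 1 [order #1] limit_sell(price=104, qty=4): fills=none; bids=[-] asks=[#1:4@104]
After op 2 [order #2] limit_buy(price=101, qty=8): fills=none; bids=[#2:8@101] asks=[#1:4@104]
After op 3 [order #3] market_sell(qty=5): fills=#2x#3:5@101; bids=[#2:3@101] asks=[#1:4@104]
After op 4 [order #4] market_sell(qty=7): fills=#2x#4:3@101; bids=[-] asks=[#1:4@104]
After op 5 [order #5] limit_sell(price=98, qty=4): fills=none; bids=[-] asks=[#5:4@98 #1:4@104]
After op 6 [order #6] limit_sell(price=98, qty=5): fills=none; bids=[-] asks=[#5:4@98 #6:5@98 #1:4@104]
After op 7 cancel(order #5): fills=none; bids=[-] asks=[#6:5@98 #1:4@104]
After op 8 [order #7] limit_sell(price=97, qty=2): fills=none; bids=[-] asks=[#7:2@97 #6:5@98 #1:4@104]
After op 9 [order #8] limit_buy(price=96, qty=6): fills=none; bids=[#8:6@96] asks=[#7:2@97 #6:5@98 #1:4@104]

Answer: BIDS (highest first):
  #8: 6@96
ASKS (lowest first):
  #7: 2@97
  #6: 5@98
  #1: 4@104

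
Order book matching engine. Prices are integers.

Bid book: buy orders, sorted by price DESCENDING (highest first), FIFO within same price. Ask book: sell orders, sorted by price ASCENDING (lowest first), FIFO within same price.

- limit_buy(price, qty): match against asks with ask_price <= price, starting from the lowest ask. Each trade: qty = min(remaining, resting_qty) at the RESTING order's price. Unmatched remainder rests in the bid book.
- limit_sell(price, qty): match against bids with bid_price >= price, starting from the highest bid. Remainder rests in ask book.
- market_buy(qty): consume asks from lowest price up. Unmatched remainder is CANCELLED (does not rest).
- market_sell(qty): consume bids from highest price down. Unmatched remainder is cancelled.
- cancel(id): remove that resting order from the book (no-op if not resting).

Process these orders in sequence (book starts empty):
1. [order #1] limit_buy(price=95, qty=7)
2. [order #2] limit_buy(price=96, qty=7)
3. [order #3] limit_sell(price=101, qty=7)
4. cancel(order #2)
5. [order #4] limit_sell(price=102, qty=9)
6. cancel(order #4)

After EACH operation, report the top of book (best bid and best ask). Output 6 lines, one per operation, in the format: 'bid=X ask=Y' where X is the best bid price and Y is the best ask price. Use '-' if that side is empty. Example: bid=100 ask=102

Answer: bid=95 ask=-
bid=96 ask=-
bid=96 ask=101
bid=95 ask=101
bid=95 ask=101
bid=95 ask=101

Derivation:
After op 1 [order #1] limit_buy(price=95, qty=7): fills=none; bids=[#1:7@95] asks=[-]
After op 2 [order #2] limit_buy(price=96, qty=7): fills=none; bids=[#2:7@96 #1:7@95] asks=[-]
After op 3 [order #3] limit_sell(price=101, qty=7): fills=none; bids=[#2:7@96 #1:7@95] asks=[#3:7@101]
After op 4 cancel(order #2): fills=none; bids=[#1:7@95] asks=[#3:7@101]
After op 5 [order #4] limit_sell(price=102, qty=9): fills=none; bids=[#1:7@95] asks=[#3:7@101 #4:9@102]
After op 6 cancel(order #4): fills=none; bids=[#1:7@95] asks=[#3:7@101]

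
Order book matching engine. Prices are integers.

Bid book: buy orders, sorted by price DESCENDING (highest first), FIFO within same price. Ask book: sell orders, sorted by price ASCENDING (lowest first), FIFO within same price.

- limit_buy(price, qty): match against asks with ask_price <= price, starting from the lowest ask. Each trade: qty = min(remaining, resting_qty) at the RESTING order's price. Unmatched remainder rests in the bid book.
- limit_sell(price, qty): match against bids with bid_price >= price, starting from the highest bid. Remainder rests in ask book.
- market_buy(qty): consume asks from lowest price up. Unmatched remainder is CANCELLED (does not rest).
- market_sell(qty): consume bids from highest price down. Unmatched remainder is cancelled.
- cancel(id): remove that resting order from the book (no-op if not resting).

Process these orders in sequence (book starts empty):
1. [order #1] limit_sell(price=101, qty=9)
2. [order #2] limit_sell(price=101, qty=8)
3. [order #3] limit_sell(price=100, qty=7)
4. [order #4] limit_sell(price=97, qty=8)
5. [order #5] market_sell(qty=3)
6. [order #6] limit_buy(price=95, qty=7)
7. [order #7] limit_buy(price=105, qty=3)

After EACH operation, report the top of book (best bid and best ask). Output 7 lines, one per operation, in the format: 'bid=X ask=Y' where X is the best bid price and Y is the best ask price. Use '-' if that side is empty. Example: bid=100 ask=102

After op 1 [order #1] limit_sell(price=101, qty=9): fills=none; bids=[-] asks=[#1:9@101]
After op 2 [order #2] limit_sell(price=101, qty=8): fills=none; bids=[-] asks=[#1:9@101 #2:8@101]
After op 3 [order #3] limit_sell(price=100, qty=7): fills=none; bids=[-] asks=[#3:7@100 #1:9@101 #2:8@101]
After op 4 [order #4] limit_sell(price=97, qty=8): fills=none; bids=[-] asks=[#4:8@97 #3:7@100 #1:9@101 #2:8@101]
After op 5 [order #5] market_sell(qty=3): fills=none; bids=[-] asks=[#4:8@97 #3:7@100 #1:9@101 #2:8@101]
After op 6 [order #6] limit_buy(price=95, qty=7): fills=none; bids=[#6:7@95] asks=[#4:8@97 #3:7@100 #1:9@101 #2:8@101]
After op 7 [order #7] limit_buy(price=105, qty=3): fills=#7x#4:3@97; bids=[#6:7@95] asks=[#4:5@97 #3:7@100 #1:9@101 #2:8@101]

Answer: bid=- ask=101
bid=- ask=101
bid=- ask=100
bid=- ask=97
bid=- ask=97
bid=95 ask=97
bid=95 ask=97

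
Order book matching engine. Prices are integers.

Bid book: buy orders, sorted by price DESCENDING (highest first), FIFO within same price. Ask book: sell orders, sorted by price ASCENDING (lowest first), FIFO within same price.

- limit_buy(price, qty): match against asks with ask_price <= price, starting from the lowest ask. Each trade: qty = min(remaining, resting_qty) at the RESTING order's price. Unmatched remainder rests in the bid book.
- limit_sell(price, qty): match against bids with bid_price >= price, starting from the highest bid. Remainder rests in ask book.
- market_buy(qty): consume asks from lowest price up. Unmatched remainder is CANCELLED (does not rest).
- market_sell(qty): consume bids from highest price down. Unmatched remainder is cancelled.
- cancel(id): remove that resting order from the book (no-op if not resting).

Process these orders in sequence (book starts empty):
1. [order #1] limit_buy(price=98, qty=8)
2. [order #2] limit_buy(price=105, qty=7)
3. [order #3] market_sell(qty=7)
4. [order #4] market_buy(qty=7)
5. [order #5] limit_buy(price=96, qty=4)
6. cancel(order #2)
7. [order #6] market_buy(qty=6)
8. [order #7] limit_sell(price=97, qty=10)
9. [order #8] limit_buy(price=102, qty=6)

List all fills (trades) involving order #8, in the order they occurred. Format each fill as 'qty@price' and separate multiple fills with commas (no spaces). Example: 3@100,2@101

Answer: 2@97

Derivation:
After op 1 [order #1] limit_buy(price=98, qty=8): fills=none; bids=[#1:8@98] asks=[-]
After op 2 [order #2] limit_buy(price=105, qty=7): fills=none; bids=[#2:7@105 #1:8@98] asks=[-]
After op 3 [order #3] market_sell(qty=7): fills=#2x#3:7@105; bids=[#1:8@98] asks=[-]
After op 4 [order #4] market_buy(qty=7): fills=none; bids=[#1:8@98] asks=[-]
After op 5 [order #5] limit_buy(price=96, qty=4): fills=none; bids=[#1:8@98 #5:4@96] asks=[-]
After op 6 cancel(order #2): fills=none; bids=[#1:8@98 #5:4@96] asks=[-]
After op 7 [order #6] market_buy(qty=6): fills=none; bids=[#1:8@98 #5:4@96] asks=[-]
After op 8 [order #7] limit_sell(price=97, qty=10): fills=#1x#7:8@98; bids=[#5:4@96] asks=[#7:2@97]
After op 9 [order #8] limit_buy(price=102, qty=6): fills=#8x#7:2@97; bids=[#8:4@102 #5:4@96] asks=[-]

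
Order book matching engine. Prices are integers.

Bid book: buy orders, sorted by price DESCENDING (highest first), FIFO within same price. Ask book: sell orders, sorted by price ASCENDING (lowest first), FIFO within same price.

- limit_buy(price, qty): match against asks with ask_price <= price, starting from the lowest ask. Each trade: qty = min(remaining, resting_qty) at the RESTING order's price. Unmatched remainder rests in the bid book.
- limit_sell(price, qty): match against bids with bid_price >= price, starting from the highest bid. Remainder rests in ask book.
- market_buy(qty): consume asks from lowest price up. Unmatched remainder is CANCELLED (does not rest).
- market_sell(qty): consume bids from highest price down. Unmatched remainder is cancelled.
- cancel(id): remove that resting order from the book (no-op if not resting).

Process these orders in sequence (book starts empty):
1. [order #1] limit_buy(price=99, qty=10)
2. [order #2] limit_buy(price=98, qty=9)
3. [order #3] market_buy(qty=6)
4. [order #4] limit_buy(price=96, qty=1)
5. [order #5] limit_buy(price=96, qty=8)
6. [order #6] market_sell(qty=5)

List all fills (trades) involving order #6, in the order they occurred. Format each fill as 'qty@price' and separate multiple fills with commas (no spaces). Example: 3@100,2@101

After op 1 [order #1] limit_buy(price=99, qty=10): fills=none; bids=[#1:10@99] asks=[-]
After op 2 [order #2] limit_buy(price=98, qty=9): fills=none; bids=[#1:10@99 #2:9@98] asks=[-]
After op 3 [order #3] market_buy(qty=6): fills=none; bids=[#1:10@99 #2:9@98] asks=[-]
After op 4 [order #4] limit_buy(price=96, qty=1): fills=none; bids=[#1:10@99 #2:9@98 #4:1@96] asks=[-]
After op 5 [order #5] limit_buy(price=96, qty=8): fills=none; bids=[#1:10@99 #2:9@98 #4:1@96 #5:8@96] asks=[-]
After op 6 [order #6] market_sell(qty=5): fills=#1x#6:5@99; bids=[#1:5@99 #2:9@98 #4:1@96 #5:8@96] asks=[-]

Answer: 5@99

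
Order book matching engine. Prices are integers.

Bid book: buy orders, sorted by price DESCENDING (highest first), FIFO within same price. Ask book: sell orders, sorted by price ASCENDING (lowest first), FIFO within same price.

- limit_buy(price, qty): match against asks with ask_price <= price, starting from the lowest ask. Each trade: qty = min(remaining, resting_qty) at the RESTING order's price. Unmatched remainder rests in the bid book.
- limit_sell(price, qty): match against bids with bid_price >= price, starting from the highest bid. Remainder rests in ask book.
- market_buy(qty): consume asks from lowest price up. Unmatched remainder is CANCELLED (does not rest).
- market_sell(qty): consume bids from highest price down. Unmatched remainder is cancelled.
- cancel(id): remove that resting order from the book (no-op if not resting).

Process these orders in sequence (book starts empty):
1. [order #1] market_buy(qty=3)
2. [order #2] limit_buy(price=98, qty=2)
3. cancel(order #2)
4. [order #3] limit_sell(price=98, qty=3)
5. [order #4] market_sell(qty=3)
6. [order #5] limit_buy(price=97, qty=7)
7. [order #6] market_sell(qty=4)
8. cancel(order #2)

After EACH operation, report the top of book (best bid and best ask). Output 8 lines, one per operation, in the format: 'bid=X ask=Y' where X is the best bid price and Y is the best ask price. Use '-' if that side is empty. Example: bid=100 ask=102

Answer: bid=- ask=-
bid=98 ask=-
bid=- ask=-
bid=- ask=98
bid=- ask=98
bid=97 ask=98
bid=97 ask=98
bid=97 ask=98

Derivation:
After op 1 [order #1] market_buy(qty=3): fills=none; bids=[-] asks=[-]
After op 2 [order #2] limit_buy(price=98, qty=2): fills=none; bids=[#2:2@98] asks=[-]
After op 3 cancel(order #2): fills=none; bids=[-] asks=[-]
After op 4 [order #3] limit_sell(price=98, qty=3): fills=none; bids=[-] asks=[#3:3@98]
After op 5 [order #4] market_sell(qty=3): fills=none; bids=[-] asks=[#3:3@98]
After op 6 [order #5] limit_buy(price=97, qty=7): fills=none; bids=[#5:7@97] asks=[#3:3@98]
After op 7 [order #6] market_sell(qty=4): fills=#5x#6:4@97; bids=[#5:3@97] asks=[#3:3@98]
After op 8 cancel(order #2): fills=none; bids=[#5:3@97] asks=[#3:3@98]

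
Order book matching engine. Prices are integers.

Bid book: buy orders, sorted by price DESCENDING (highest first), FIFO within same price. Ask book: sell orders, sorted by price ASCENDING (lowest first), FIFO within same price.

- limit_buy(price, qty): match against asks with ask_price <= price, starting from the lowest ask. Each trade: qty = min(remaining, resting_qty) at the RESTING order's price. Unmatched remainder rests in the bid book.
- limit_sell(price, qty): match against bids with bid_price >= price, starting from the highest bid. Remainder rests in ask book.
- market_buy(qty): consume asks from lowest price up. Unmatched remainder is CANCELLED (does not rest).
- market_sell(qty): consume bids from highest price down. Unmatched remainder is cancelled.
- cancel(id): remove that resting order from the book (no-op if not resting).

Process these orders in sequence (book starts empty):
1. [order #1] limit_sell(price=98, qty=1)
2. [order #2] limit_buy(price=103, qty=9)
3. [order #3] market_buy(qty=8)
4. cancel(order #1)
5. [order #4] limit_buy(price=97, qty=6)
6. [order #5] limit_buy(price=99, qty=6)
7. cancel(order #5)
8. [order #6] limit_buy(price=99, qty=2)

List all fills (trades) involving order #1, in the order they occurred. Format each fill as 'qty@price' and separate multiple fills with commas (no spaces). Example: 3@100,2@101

Answer: 1@98

Derivation:
After op 1 [order #1] limit_sell(price=98, qty=1): fills=none; bids=[-] asks=[#1:1@98]
After op 2 [order #2] limit_buy(price=103, qty=9): fills=#2x#1:1@98; bids=[#2:8@103] asks=[-]
After op 3 [order #3] market_buy(qty=8): fills=none; bids=[#2:8@103] asks=[-]
After op 4 cancel(order #1): fills=none; bids=[#2:8@103] asks=[-]
After op 5 [order #4] limit_buy(price=97, qty=6): fills=none; bids=[#2:8@103 #4:6@97] asks=[-]
After op 6 [order #5] limit_buy(price=99, qty=6): fills=none; bids=[#2:8@103 #5:6@99 #4:6@97] asks=[-]
After op 7 cancel(order #5): fills=none; bids=[#2:8@103 #4:6@97] asks=[-]
After op 8 [order #6] limit_buy(price=99, qty=2): fills=none; bids=[#2:8@103 #6:2@99 #4:6@97] asks=[-]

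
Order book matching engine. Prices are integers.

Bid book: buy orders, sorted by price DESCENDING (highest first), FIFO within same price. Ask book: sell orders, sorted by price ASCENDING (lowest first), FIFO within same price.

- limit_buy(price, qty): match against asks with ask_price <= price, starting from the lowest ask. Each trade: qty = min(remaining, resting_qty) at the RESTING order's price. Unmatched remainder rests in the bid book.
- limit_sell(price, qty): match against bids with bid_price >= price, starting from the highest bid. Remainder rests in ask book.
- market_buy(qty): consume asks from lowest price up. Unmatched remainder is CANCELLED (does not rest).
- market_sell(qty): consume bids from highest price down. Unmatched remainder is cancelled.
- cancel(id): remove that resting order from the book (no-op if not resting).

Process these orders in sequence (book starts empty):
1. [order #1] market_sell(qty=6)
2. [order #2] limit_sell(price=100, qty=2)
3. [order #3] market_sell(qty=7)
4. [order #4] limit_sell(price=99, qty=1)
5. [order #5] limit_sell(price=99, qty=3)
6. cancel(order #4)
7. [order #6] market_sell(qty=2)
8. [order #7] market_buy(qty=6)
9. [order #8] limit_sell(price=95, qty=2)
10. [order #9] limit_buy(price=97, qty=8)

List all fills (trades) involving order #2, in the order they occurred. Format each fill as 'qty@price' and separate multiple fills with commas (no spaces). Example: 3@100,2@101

Answer: 2@100

Derivation:
After op 1 [order #1] market_sell(qty=6): fills=none; bids=[-] asks=[-]
After op 2 [order #2] limit_sell(price=100, qty=2): fills=none; bids=[-] asks=[#2:2@100]
After op 3 [order #3] market_sell(qty=7): fills=none; bids=[-] asks=[#2:2@100]
After op 4 [order #4] limit_sell(price=99, qty=1): fills=none; bids=[-] asks=[#4:1@99 #2:2@100]
After op 5 [order #5] limit_sell(price=99, qty=3): fills=none; bids=[-] asks=[#4:1@99 #5:3@99 #2:2@100]
After op 6 cancel(order #4): fills=none; bids=[-] asks=[#5:3@99 #2:2@100]
After op 7 [order #6] market_sell(qty=2): fills=none; bids=[-] asks=[#5:3@99 #2:2@100]
After op 8 [order #7] market_buy(qty=6): fills=#7x#5:3@99 #7x#2:2@100; bids=[-] asks=[-]
After op 9 [order #8] limit_sell(price=95, qty=2): fills=none; bids=[-] asks=[#8:2@95]
After op 10 [order #9] limit_buy(price=97, qty=8): fills=#9x#8:2@95; bids=[#9:6@97] asks=[-]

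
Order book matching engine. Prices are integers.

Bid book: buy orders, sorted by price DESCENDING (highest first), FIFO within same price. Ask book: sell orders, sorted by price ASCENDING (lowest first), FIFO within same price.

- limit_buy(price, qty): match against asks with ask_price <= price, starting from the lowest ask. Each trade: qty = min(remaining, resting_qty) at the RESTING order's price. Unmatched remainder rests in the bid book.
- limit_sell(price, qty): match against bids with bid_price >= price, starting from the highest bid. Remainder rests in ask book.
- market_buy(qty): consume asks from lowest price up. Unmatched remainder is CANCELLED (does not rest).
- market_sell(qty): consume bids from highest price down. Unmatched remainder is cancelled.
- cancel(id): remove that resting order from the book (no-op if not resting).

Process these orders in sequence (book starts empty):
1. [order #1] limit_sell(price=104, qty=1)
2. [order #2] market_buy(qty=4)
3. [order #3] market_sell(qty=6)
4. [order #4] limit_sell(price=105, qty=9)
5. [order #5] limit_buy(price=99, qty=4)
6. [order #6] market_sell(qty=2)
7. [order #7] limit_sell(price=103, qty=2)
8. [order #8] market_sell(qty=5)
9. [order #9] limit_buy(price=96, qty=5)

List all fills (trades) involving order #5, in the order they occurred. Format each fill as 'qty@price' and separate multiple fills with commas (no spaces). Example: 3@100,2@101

Answer: 2@99,2@99

Derivation:
After op 1 [order #1] limit_sell(price=104, qty=1): fills=none; bids=[-] asks=[#1:1@104]
After op 2 [order #2] market_buy(qty=4): fills=#2x#1:1@104; bids=[-] asks=[-]
After op 3 [order #3] market_sell(qty=6): fills=none; bids=[-] asks=[-]
After op 4 [order #4] limit_sell(price=105, qty=9): fills=none; bids=[-] asks=[#4:9@105]
After op 5 [order #5] limit_buy(price=99, qty=4): fills=none; bids=[#5:4@99] asks=[#4:9@105]
After op 6 [order #6] market_sell(qty=2): fills=#5x#6:2@99; bids=[#5:2@99] asks=[#4:9@105]
After op 7 [order #7] limit_sell(price=103, qty=2): fills=none; bids=[#5:2@99] asks=[#7:2@103 #4:9@105]
After op 8 [order #8] market_sell(qty=5): fills=#5x#8:2@99; bids=[-] asks=[#7:2@103 #4:9@105]
After op 9 [order #9] limit_buy(price=96, qty=5): fills=none; bids=[#9:5@96] asks=[#7:2@103 #4:9@105]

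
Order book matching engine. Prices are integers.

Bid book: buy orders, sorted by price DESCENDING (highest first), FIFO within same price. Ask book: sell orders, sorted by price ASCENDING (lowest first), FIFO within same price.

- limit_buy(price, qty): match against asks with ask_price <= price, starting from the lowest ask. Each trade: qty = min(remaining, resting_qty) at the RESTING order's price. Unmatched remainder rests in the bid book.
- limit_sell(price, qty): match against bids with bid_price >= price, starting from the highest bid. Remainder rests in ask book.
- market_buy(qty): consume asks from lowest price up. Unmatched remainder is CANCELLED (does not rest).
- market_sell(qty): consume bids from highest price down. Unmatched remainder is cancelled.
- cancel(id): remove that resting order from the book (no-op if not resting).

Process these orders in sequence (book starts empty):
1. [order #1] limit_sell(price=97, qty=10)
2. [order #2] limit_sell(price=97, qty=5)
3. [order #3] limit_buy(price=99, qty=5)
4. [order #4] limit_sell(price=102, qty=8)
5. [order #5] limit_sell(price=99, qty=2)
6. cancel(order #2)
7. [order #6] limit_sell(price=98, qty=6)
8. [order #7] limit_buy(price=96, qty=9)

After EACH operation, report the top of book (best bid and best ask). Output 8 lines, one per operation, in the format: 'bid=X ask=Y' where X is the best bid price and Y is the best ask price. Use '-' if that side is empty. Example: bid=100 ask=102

Answer: bid=- ask=97
bid=- ask=97
bid=- ask=97
bid=- ask=97
bid=- ask=97
bid=- ask=97
bid=- ask=97
bid=96 ask=97

Derivation:
After op 1 [order #1] limit_sell(price=97, qty=10): fills=none; bids=[-] asks=[#1:10@97]
After op 2 [order #2] limit_sell(price=97, qty=5): fills=none; bids=[-] asks=[#1:10@97 #2:5@97]
After op 3 [order #3] limit_buy(price=99, qty=5): fills=#3x#1:5@97; bids=[-] asks=[#1:5@97 #2:5@97]
After op 4 [order #4] limit_sell(price=102, qty=8): fills=none; bids=[-] asks=[#1:5@97 #2:5@97 #4:8@102]
After op 5 [order #5] limit_sell(price=99, qty=2): fills=none; bids=[-] asks=[#1:5@97 #2:5@97 #5:2@99 #4:8@102]
After op 6 cancel(order #2): fills=none; bids=[-] asks=[#1:5@97 #5:2@99 #4:8@102]
After op 7 [order #6] limit_sell(price=98, qty=6): fills=none; bids=[-] asks=[#1:5@97 #6:6@98 #5:2@99 #4:8@102]
After op 8 [order #7] limit_buy(price=96, qty=9): fills=none; bids=[#7:9@96] asks=[#1:5@97 #6:6@98 #5:2@99 #4:8@102]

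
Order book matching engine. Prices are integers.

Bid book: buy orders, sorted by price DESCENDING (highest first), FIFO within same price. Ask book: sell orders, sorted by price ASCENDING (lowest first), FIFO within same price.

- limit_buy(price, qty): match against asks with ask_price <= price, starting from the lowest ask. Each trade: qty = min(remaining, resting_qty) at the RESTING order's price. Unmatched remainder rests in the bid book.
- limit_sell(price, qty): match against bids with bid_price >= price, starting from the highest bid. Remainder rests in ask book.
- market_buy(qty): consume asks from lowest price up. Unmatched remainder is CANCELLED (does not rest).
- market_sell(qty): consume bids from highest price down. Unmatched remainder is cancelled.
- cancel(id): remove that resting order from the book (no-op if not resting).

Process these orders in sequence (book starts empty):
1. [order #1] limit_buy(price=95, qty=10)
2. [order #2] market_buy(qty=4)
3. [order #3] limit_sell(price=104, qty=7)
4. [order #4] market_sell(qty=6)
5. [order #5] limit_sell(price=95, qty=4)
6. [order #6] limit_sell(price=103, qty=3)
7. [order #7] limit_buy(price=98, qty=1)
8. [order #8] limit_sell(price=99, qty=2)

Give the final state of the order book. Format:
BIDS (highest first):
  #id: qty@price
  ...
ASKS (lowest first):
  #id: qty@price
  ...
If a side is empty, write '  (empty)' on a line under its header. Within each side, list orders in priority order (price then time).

Answer: BIDS (highest first):
  #7: 1@98
ASKS (lowest first):
  #8: 2@99
  #6: 3@103
  #3: 7@104

Derivation:
After op 1 [order #1] limit_buy(price=95, qty=10): fills=none; bids=[#1:10@95] asks=[-]
After op 2 [order #2] market_buy(qty=4): fills=none; bids=[#1:10@95] asks=[-]
After op 3 [order #3] limit_sell(price=104, qty=7): fills=none; bids=[#1:10@95] asks=[#3:7@104]
After op 4 [order #4] market_sell(qty=6): fills=#1x#4:6@95; bids=[#1:4@95] asks=[#3:7@104]
After op 5 [order #5] limit_sell(price=95, qty=4): fills=#1x#5:4@95; bids=[-] asks=[#3:7@104]
After op 6 [order #6] limit_sell(price=103, qty=3): fills=none; bids=[-] asks=[#6:3@103 #3:7@104]
After op 7 [order #7] limit_buy(price=98, qty=1): fills=none; bids=[#7:1@98] asks=[#6:3@103 #3:7@104]
After op 8 [order #8] limit_sell(price=99, qty=2): fills=none; bids=[#7:1@98] asks=[#8:2@99 #6:3@103 #3:7@104]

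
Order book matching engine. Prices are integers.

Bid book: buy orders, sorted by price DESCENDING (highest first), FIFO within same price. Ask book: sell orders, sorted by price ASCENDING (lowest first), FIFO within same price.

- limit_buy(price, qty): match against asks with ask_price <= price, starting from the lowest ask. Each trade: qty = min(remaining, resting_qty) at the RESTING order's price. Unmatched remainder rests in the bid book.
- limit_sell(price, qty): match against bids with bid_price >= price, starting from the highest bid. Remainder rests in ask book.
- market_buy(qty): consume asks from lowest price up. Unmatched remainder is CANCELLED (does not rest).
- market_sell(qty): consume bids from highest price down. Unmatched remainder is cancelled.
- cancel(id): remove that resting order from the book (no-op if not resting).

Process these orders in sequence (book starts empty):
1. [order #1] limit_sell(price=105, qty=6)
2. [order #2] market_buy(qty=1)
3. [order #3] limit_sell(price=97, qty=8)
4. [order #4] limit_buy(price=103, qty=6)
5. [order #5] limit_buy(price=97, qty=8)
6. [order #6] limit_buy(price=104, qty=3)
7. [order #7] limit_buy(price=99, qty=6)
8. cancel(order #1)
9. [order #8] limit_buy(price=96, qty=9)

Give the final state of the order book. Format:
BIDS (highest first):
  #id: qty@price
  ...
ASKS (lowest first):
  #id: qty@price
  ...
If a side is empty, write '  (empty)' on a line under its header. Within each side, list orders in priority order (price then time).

Answer: BIDS (highest first):
  #6: 3@104
  #7: 6@99
  #5: 6@97
  #8: 9@96
ASKS (lowest first):
  (empty)

Derivation:
After op 1 [order #1] limit_sell(price=105, qty=6): fills=none; bids=[-] asks=[#1:6@105]
After op 2 [order #2] market_buy(qty=1): fills=#2x#1:1@105; bids=[-] asks=[#1:5@105]
After op 3 [order #3] limit_sell(price=97, qty=8): fills=none; bids=[-] asks=[#3:8@97 #1:5@105]
After op 4 [order #4] limit_buy(price=103, qty=6): fills=#4x#3:6@97; bids=[-] asks=[#3:2@97 #1:5@105]
After op 5 [order #5] limit_buy(price=97, qty=8): fills=#5x#3:2@97; bids=[#5:6@97] asks=[#1:5@105]
After op 6 [order #6] limit_buy(price=104, qty=3): fills=none; bids=[#6:3@104 #5:6@97] asks=[#1:5@105]
After op 7 [order #7] limit_buy(price=99, qty=6): fills=none; bids=[#6:3@104 #7:6@99 #5:6@97] asks=[#1:5@105]
After op 8 cancel(order #1): fills=none; bids=[#6:3@104 #7:6@99 #5:6@97] asks=[-]
After op 9 [order #8] limit_buy(price=96, qty=9): fills=none; bids=[#6:3@104 #7:6@99 #5:6@97 #8:9@96] asks=[-]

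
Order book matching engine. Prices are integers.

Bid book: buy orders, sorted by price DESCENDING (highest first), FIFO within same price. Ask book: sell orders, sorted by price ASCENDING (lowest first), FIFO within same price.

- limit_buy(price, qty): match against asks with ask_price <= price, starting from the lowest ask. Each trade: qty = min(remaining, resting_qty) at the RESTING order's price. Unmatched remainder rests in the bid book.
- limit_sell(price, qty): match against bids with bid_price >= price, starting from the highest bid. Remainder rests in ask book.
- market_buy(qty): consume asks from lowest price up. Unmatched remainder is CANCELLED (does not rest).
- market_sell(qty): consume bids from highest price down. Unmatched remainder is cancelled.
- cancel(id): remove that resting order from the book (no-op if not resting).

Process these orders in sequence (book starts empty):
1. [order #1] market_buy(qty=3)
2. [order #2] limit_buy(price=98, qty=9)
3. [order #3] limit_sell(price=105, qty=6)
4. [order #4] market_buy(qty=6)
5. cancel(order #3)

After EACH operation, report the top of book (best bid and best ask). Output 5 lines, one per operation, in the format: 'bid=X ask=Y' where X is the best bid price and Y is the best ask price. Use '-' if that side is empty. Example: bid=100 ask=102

After op 1 [order #1] market_buy(qty=3): fills=none; bids=[-] asks=[-]
After op 2 [order #2] limit_buy(price=98, qty=9): fills=none; bids=[#2:9@98] asks=[-]
After op 3 [order #3] limit_sell(price=105, qty=6): fills=none; bids=[#2:9@98] asks=[#3:6@105]
After op 4 [order #4] market_buy(qty=6): fills=#4x#3:6@105; bids=[#2:9@98] asks=[-]
After op 5 cancel(order #3): fills=none; bids=[#2:9@98] asks=[-]

Answer: bid=- ask=-
bid=98 ask=-
bid=98 ask=105
bid=98 ask=-
bid=98 ask=-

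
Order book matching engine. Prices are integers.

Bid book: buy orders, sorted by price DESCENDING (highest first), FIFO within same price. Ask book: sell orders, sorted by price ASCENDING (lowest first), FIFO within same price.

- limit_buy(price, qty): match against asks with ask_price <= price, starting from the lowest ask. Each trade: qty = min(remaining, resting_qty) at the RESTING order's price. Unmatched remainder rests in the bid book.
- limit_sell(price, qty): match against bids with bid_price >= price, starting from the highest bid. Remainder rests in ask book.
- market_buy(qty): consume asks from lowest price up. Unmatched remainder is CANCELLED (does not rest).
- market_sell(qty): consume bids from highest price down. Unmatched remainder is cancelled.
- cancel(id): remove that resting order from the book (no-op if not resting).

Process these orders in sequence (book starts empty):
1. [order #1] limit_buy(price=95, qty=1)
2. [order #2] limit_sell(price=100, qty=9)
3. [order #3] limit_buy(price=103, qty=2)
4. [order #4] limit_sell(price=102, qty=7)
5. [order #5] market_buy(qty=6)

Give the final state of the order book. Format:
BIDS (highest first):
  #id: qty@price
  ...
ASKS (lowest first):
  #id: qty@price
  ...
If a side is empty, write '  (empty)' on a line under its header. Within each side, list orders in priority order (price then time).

After op 1 [order #1] limit_buy(price=95, qty=1): fills=none; bids=[#1:1@95] asks=[-]
After op 2 [order #2] limit_sell(price=100, qty=9): fills=none; bids=[#1:1@95] asks=[#2:9@100]
After op 3 [order #3] limit_buy(price=103, qty=2): fills=#3x#2:2@100; bids=[#1:1@95] asks=[#2:7@100]
After op 4 [order #4] limit_sell(price=102, qty=7): fills=none; bids=[#1:1@95] asks=[#2:7@100 #4:7@102]
After op 5 [order #5] market_buy(qty=6): fills=#5x#2:6@100; bids=[#1:1@95] asks=[#2:1@100 #4:7@102]

Answer: BIDS (highest first):
  #1: 1@95
ASKS (lowest first):
  #2: 1@100
  #4: 7@102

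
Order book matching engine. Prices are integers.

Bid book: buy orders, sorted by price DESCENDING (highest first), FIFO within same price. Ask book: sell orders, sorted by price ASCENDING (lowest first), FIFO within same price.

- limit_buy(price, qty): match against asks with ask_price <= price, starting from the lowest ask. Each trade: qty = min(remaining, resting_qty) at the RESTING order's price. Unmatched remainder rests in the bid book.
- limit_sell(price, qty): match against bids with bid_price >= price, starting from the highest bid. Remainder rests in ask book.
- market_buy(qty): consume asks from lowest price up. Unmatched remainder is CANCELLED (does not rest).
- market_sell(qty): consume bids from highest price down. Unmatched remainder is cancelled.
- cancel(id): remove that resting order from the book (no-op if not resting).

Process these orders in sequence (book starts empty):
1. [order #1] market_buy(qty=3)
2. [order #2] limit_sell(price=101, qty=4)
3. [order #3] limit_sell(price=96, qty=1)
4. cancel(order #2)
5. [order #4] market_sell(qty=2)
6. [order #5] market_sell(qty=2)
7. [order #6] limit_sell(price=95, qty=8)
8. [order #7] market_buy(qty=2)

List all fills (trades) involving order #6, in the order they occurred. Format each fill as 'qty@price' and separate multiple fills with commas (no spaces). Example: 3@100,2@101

Answer: 2@95

Derivation:
After op 1 [order #1] market_buy(qty=3): fills=none; bids=[-] asks=[-]
After op 2 [order #2] limit_sell(price=101, qty=4): fills=none; bids=[-] asks=[#2:4@101]
After op 3 [order #3] limit_sell(price=96, qty=1): fills=none; bids=[-] asks=[#3:1@96 #2:4@101]
After op 4 cancel(order #2): fills=none; bids=[-] asks=[#3:1@96]
After op 5 [order #4] market_sell(qty=2): fills=none; bids=[-] asks=[#3:1@96]
After op 6 [order #5] market_sell(qty=2): fills=none; bids=[-] asks=[#3:1@96]
After op 7 [order #6] limit_sell(price=95, qty=8): fills=none; bids=[-] asks=[#6:8@95 #3:1@96]
After op 8 [order #7] market_buy(qty=2): fills=#7x#6:2@95; bids=[-] asks=[#6:6@95 #3:1@96]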